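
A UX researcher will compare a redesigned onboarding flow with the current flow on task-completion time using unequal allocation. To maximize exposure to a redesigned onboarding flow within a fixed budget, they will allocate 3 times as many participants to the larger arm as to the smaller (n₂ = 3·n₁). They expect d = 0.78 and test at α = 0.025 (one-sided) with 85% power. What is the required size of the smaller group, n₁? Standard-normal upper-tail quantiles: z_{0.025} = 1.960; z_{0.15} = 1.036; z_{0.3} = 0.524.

n₁ = 20

With allocation ratio k = n₂/n₁ = 3, Var(x̄₁−x̄₂) = σ²(1/n₁ + 1/(k·n₁)) = σ²·(k+1)/(k·n₁).
So n₁ = (1 + 1/k)·((z_{α} + z_β)/d)² = 1.333 × (2.996/0.78)².
n₁ = 1.333 × 14.75 = 19.7.
Round up: n₁ = 20, giving n₂ = 3 × 20 = 60.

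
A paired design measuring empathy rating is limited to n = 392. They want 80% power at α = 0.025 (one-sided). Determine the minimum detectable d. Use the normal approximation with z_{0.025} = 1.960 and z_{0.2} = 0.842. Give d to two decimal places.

d_min ≈ 0.14

For a single sample (or paired design) of n = 392: d_min = (z_{α} + z_β)/√n.
z-sum = 1.960 + 0.842 = 2.802.
d_min = 2.802 / √392 = 2.802 / 19.799 = 0.142.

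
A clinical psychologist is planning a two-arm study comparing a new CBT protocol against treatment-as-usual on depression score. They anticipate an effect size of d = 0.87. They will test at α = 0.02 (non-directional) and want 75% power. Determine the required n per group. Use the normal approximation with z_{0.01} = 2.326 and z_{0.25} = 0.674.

For two independent groups with equal n: n = 2·((z_{α/2} + z_β) / d)².
z_{α/2} + z_β = 2.326 + 0.674 = 3.000.
n = 2 × (3.000 / 0.87)² = 2 × 3.448² = 2 × 11.89 = 23.8.
Round up to the next whole participant.

n = 24 per group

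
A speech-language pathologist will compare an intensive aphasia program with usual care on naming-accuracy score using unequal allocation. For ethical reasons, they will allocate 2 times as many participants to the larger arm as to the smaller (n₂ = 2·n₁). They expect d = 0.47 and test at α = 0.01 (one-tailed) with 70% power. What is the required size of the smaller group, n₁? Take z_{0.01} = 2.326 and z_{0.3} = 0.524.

With allocation ratio k = n₂/n₁ = 2, Var(x̄₁−x̄₂) = σ²(1/n₁ + 1/(k·n₁)) = σ²·(k+1)/(k·n₁).
So n₁ = (1 + 1/k)·((z_{α} + z_β)/d)² = 1.500 × (2.850/0.47)².
n₁ = 1.500 × 36.77 = 55.2.
Round up: n₁ = 56, giving n₂ = 2 × 56 = 112.

n₁ = 56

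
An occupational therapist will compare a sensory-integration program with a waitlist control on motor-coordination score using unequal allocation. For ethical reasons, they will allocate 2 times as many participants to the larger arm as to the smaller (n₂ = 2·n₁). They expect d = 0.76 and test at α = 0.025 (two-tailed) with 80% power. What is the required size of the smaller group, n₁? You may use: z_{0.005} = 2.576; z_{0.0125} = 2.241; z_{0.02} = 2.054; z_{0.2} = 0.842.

n₁ = 25

With allocation ratio k = n₂/n₁ = 2, Var(x̄₁−x̄₂) = σ²(1/n₁ + 1/(k·n₁)) = σ²·(k+1)/(k·n₁).
So n₁ = (1 + 1/k)·((z_{α/2} + z_β)/d)² = 1.500 × (3.083/0.76)².
n₁ = 1.500 × 16.46 = 24.7.
Round up: n₁ = 25, giving n₂ = 2 × 25 = 50.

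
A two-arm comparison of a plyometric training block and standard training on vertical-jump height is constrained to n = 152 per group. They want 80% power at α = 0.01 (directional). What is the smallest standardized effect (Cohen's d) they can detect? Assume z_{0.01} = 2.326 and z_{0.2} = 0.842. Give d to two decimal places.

For two independent groups of n = 152 each: d_min = (z_{α} + z_β)·√(2/n).
z-sum = 2.326 + 0.842 = 3.168.
d_min = 3.168 × √(2/152) = 3.168 × 0.1147 = 0.363.

d_min ≈ 0.36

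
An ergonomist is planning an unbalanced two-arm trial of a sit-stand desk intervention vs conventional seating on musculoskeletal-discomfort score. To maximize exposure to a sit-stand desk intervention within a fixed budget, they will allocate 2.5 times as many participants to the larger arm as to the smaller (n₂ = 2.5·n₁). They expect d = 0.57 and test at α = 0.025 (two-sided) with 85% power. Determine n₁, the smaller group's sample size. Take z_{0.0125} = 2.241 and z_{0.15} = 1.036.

With allocation ratio k = n₂/n₁ = 2.5, Var(x̄₁−x̄₂) = σ²(1/n₁ + 1/(k·n₁)) = σ²·(k+1)/(k·n₁).
So n₁ = (1 + 1/k)·((z_{α/2} + z_β)/d)² = 1.400 × (3.277/0.57)².
n₁ = 1.400 × 33.05 = 46.3.
Round up: n₁ = 47, giving n₂ = ⌈2.5 × 47⌉ = ⌈117.5⌉ = 118.

n₁ = 47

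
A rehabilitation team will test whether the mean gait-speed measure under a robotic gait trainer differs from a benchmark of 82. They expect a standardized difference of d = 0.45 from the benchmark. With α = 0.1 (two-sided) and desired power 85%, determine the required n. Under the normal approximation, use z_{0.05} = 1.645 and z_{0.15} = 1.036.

n = 36

For a one-sample test: n = ((z_{α/2} + z_β) / d)².
z_{α/2} + z_β = 1.645 + 1.036 = 2.681.
n = (2.681 / 0.45)² = 5.958² = 35.50.
Round up.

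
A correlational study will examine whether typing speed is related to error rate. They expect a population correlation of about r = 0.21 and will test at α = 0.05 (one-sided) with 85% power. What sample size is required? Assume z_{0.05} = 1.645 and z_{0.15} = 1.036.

Fisher's z: C = ½·ln((1+r)/(1−r)) = ½·ln(1.5316) = 0.2132.
n = ((z_{α} + z_β)/C)² + 3.
(1.645 + 1.036) / 0.2132 = 2.681 / 0.2132 = 12.575.
n = 12.575² + 3 = 158.13 + 3 = 161.1.
Round up.

n = 162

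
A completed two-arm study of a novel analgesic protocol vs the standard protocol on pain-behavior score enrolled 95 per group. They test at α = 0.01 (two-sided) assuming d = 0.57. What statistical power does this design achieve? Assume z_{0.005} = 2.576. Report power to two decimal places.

power ≈ 0.91

For two equal groups, power = Φ(d·√(n/2) − z_{α/2}).
d·√(n/2) = 0.57 × √(95/2) = 0.57 × 6.892 = 3.928.
z_β = 3.928 − 2.576 = 1.352.
Power = Φ(1.352) = 0.912.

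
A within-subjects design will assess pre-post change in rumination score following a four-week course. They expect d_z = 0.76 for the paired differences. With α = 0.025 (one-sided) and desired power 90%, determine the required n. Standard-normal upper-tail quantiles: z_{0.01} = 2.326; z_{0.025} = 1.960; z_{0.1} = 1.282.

n = 19 pairs

For a paired (one-sample on differences) test: n = ((z_{α} + z_β) / d)².
z_{α} + z_β = 1.960 + 1.282 = 3.242.
n = (3.242 / 0.76)² = 4.266² = 18.20.
Round up.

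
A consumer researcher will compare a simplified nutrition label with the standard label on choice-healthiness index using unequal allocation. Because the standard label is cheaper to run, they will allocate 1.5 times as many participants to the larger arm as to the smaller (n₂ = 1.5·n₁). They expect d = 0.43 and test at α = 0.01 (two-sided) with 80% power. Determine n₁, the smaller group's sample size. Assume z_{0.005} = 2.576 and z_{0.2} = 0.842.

With allocation ratio k = n₂/n₁ = 1.5, Var(x̄₁−x̄₂) = σ²(1/n₁ + 1/(k·n₁)) = σ²·(k+1)/(k·n₁).
So n₁ = (1 + 1/k)·((z_{α/2} + z_β)/d)² = 1.667 × (3.418/0.43)².
n₁ = 1.667 × 63.18 = 105.3.
Round up: n₁ = 106, giving n₂ = 1.5 × 106 = 159.

n₁ = 106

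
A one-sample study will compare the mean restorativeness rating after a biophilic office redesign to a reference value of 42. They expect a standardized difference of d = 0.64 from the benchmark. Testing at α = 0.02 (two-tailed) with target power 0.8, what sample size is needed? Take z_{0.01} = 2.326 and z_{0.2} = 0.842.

n = 25

For a one-sample test: n = ((z_{α/2} + z_β) / d)².
z_{α/2} + z_β = 2.326 + 0.842 = 3.168.
n = (3.168 / 0.64)² = 4.950² = 24.50.
Round up.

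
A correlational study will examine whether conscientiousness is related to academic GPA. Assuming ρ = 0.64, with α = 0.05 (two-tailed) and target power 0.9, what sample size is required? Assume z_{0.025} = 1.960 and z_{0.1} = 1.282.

Fisher's z: C = ½·ln((1+r)/(1−r)) = ½·ln(4.5556) = 0.7582.
n = ((z_{α/2} + z_β)/C)² + 3.
(1.960 + 1.282) / 0.7582 = 3.242 / 0.7582 = 4.276.
n = 4.276² + 3 = 18.28 + 3 = 21.3.
Round up.

n = 22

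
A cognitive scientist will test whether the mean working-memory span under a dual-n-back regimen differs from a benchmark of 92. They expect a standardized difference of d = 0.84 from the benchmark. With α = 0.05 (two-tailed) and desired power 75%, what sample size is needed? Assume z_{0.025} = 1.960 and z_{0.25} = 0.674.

For a one-sample test: n = ((z_{α/2} + z_β) / d)².
z_{α/2} + z_β = 1.960 + 0.674 = 2.634.
n = (2.634 / 0.84)² = 3.136² = 9.83.
Round up.

n = 10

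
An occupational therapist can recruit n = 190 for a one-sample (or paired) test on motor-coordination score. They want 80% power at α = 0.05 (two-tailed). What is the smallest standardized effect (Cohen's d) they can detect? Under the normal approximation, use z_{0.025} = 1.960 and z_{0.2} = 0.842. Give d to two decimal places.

d_min ≈ 0.20

For a single sample (or paired design) of n = 190: d_min = (z_{α/2} + z_β)/√n.
z-sum = 1.960 + 0.842 = 2.802.
d_min = 2.802 / √190 = 2.802 / 13.784 = 0.203.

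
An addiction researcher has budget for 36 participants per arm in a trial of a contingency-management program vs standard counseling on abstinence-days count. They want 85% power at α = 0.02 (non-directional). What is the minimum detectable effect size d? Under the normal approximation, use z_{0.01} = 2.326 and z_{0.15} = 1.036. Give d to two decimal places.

For two independent groups of n = 36 each: d_min = (z_{α/2} + z_β)·√(2/n).
z-sum = 2.326 + 1.036 = 3.362.
d_min = 3.362 × √(2/36) = 3.362 × 0.2357 = 0.792.

d_min ≈ 0.79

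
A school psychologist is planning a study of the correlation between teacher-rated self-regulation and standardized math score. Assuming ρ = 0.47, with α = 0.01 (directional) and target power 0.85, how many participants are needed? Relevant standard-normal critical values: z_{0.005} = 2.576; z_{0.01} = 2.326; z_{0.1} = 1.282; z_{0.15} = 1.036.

Fisher's z: C = ½·ln((1+r)/(1−r)) = ½·ln(2.7736) = 0.5101.
n = ((z_{α} + z_β)/C)² + 3.
(2.326 + 1.036) / 0.5101 = 3.362 / 0.5101 = 6.591.
n = 6.591² + 3 = 43.44 + 3 = 46.4.
Round up.

n = 47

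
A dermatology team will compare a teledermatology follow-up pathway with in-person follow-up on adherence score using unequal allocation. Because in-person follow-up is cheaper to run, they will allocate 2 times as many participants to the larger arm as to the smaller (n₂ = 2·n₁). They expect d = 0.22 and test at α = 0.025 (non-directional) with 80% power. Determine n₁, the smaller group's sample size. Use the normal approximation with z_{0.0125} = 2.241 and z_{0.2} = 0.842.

With allocation ratio k = n₂/n₁ = 2, Var(x̄₁−x̄₂) = σ²(1/n₁ + 1/(k·n₁)) = σ²·(k+1)/(k·n₁).
So n₁ = (1 + 1/k)·((z_{α/2} + z_β)/d)² = 1.500 × (3.083/0.22)².
n₁ = 1.500 × 196.38 = 294.6.
Round up: n₁ = 295, giving n₂ = 2 × 295 = 590.

n₁ = 295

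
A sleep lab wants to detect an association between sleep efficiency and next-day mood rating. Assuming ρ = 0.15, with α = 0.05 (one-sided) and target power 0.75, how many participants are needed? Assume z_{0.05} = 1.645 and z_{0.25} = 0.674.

n = 239

Fisher's z: C = ½·ln((1+r)/(1−r)) = ½·ln(1.3529) = 0.1511.
n = ((z_{α} + z_β)/C)² + 3.
(1.645 + 0.674) / 0.1511 = 2.319 / 0.1511 = 15.347.
n = 15.347² + 3 = 235.54 + 3 = 238.5.
Round up.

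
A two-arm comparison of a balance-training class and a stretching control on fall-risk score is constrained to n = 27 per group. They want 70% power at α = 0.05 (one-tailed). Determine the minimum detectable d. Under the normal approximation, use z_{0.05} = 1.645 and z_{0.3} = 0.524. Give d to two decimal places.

d_min ≈ 0.59

For two independent groups of n = 27 each: d_min = (z_{α} + z_β)·√(2/n).
z-sum = 1.645 + 0.524 = 2.169.
d_min = 2.169 × √(2/27) = 2.169 × 0.2722 = 0.590.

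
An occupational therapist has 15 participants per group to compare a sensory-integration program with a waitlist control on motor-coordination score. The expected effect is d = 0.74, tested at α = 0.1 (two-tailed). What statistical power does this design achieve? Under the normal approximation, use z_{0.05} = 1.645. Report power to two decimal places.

power ≈ 0.65

For two equal groups, power = Φ(d·√(n/2) − z_{α/2}).
d·√(n/2) = 0.74 × √(15/2) = 0.74 × 2.739 = 2.027.
z_β = 2.027 − 1.645 = 0.382.
Power = Φ(0.382) = 0.649.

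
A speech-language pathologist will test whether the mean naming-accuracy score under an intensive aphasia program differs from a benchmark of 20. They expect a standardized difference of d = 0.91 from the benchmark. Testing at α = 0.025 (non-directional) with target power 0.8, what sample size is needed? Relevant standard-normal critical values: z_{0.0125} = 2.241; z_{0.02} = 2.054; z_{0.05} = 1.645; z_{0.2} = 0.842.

For a one-sample test: n = ((z_{α/2} + z_β) / d)².
z_{α/2} + z_β = 2.241 + 0.842 = 3.083.
n = (3.083 / 0.91)² = 3.388² = 11.48.
Round up.

n = 12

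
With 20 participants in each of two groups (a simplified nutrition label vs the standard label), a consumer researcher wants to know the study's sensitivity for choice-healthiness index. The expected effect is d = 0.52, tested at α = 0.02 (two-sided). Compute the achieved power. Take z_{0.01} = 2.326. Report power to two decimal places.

For two equal groups, power = Φ(d·√(n/2) − z_{α/2}).
d·√(n/2) = 0.52 × √(20/2) = 0.52 × 3.162 = 1.644.
z_β = 1.644 − 2.326 = -0.682.
Power = Φ(-0.682) = 0.248.

power ≈ 0.25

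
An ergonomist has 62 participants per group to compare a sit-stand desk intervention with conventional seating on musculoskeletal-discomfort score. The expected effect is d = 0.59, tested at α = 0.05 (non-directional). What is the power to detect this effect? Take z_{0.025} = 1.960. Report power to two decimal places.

power ≈ 0.91

For two equal groups, power = Φ(d·√(n/2) − z_{α/2}).
d·√(n/2) = 0.59 × √(62/2) = 0.59 × 5.568 = 3.285.
z_β = 3.285 − 1.960 = 1.325.
Power = Φ(1.325) = 0.907.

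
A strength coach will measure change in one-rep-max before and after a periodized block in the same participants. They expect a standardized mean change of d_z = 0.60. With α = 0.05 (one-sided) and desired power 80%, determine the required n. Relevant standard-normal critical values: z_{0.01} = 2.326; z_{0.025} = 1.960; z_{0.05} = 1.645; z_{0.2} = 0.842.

n = 18 pairs

For a paired (one-sample on differences) test: n = ((z_{α} + z_β) / d)².
z_{α} + z_β = 1.645 + 0.842 = 2.487.
n = (2.487 / 0.60)² = 4.145² = 17.18.
Round up.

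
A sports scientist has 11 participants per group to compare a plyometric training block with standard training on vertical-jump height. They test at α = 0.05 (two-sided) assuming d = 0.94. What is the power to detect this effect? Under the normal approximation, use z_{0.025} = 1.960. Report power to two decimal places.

For two equal groups, power = Φ(d·√(n/2) − z_{α/2}).
d·√(n/2) = 0.94 × √(11/2) = 0.94 × 2.345 = 2.204.
z_β = 2.204 − 1.960 = 0.244.
Power = Φ(0.244) = 0.597.

power ≈ 0.60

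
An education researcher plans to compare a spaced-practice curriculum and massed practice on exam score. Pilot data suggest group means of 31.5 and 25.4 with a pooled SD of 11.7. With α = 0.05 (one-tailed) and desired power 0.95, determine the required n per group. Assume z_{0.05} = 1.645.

n = 80 per group

Cohen's d = |M₁ − M₂| / SD_pooled = |31.5 − 25.4| / 11.7 = 6.1 / 11.7 = 0.521.
For two independent groups with equal n: n = 2·((z_{α} + z_β) / d)².
z_{α} + z_β = 1.645 + 1.645 = 3.290.
n = 2 × (3.290 / 0.521)² = 2 × 6.315² = 2 × 39.88 = 79.8.
Round up to the next whole participant.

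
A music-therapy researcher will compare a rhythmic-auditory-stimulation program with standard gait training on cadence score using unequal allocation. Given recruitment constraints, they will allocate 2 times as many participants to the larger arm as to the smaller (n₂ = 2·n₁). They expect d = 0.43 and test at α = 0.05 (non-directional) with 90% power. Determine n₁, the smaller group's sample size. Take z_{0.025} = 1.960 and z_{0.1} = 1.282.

n₁ = 86

With allocation ratio k = n₂/n₁ = 2, Var(x̄₁−x̄₂) = σ²(1/n₁ + 1/(k·n₁)) = σ²·(k+1)/(k·n₁).
So n₁ = (1 + 1/k)·((z_{α/2} + z_β)/d)² = 1.500 × (3.242/0.43)².
n₁ = 1.500 × 56.84 = 85.3.
Round up: n₁ = 86, giving n₂ = 2 × 86 = 172.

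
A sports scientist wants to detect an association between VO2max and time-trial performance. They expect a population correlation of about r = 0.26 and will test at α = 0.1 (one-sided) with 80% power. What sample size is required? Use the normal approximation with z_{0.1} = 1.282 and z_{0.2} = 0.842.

Fisher's z: C = ½·ln((1+r)/(1−r)) = ½·ln(1.7027) = 0.2661.
n = ((z_{α} + z_β)/C)² + 3.
(1.282 + 0.842) / 0.2661 = 2.124 / 0.2661 = 7.982.
n = 7.982² + 3 = 63.71 + 3 = 66.7.
Round up.

n = 67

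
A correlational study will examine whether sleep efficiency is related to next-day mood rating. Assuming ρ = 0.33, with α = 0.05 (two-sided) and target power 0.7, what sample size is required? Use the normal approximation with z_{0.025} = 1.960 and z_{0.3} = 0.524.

Fisher's z: C = ½·ln((1+r)/(1−r)) = ½·ln(1.9851) = 0.3428.
n = ((z_{α/2} + z_β)/C)² + 3.
(1.960 + 0.524) / 0.3428 = 2.484 / 0.3428 = 7.246.
n = 7.246² + 3 = 52.51 + 3 = 55.5.
Round up.

n = 56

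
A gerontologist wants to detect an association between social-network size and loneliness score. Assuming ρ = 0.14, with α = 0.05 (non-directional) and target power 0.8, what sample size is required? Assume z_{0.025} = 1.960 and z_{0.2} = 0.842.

Fisher's z: C = ½·ln((1+r)/(1−r)) = ½·ln(1.3256) = 0.1409.
n = ((z_{α/2} + z_β)/C)² + 3.
(1.960 + 0.842) / 0.1409 = 2.802 / 0.1409 = 19.886.
n = 19.886² + 3 = 395.47 + 3 = 398.5.
Round up.

n = 399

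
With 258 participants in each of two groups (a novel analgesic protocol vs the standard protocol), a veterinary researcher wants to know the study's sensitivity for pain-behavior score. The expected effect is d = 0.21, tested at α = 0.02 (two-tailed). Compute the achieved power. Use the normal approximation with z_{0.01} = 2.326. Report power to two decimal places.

power ≈ 0.52

For two equal groups, power = Φ(d·√(n/2) − z_{α/2}).
d·√(n/2) = 0.21 × √(258/2) = 0.21 × 11.358 = 2.385.
z_β = 2.385 − 2.326 = 0.059.
Power = Φ(0.059) = 0.524.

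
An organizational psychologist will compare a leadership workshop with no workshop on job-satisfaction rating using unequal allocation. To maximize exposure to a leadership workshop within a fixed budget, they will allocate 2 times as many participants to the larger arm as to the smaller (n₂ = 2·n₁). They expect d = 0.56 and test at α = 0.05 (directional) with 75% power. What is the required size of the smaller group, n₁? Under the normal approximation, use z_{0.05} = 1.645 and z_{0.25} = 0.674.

n₁ = 26

With allocation ratio k = n₂/n₁ = 2, Var(x̄₁−x̄₂) = σ²(1/n₁ + 1/(k·n₁)) = σ²·(k+1)/(k·n₁).
So n₁ = (1 + 1/k)·((z_{α} + z_β)/d)² = 1.500 × (2.319/0.56)².
n₁ = 1.500 × 17.15 = 25.7.
Round up: n₁ = 26, giving n₂ = 2 × 26 = 52.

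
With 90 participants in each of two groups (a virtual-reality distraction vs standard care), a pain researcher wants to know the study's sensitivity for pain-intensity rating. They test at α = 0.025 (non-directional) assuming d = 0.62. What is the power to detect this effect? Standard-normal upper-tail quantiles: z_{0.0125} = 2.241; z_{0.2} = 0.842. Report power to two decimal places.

power ≈ 0.97

For two equal groups, power = Φ(d·√(n/2) − z_{α/2}).
d·√(n/2) = 0.62 × √(90/2) = 0.62 × 6.708 = 4.159.
z_β = 4.159 − 2.241 = 1.918.
Power = Φ(1.918) = 0.972.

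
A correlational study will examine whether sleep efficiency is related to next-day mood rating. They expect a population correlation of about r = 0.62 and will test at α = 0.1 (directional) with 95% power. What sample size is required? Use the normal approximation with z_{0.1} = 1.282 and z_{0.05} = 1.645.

n = 20

Fisher's z: C = ½·ln((1+r)/(1−r)) = ½·ln(4.2632) = 0.7250.
n = ((z_{α} + z_β)/C)² + 3.
(1.282 + 1.645) / 0.7250 = 2.927 / 0.7250 = 4.037.
n = 4.037² + 3 = 16.30 + 3 = 19.3.
Round up.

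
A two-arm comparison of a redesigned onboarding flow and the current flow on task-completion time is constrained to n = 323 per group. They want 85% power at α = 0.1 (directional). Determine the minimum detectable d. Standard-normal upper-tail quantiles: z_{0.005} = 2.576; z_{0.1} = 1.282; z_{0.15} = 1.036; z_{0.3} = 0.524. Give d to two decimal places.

d_min ≈ 0.18

For two independent groups of n = 323 each: d_min = (z_{α} + z_β)·√(2/n).
z-sum = 1.282 + 1.036 = 2.318.
d_min = 2.318 × √(2/323) = 2.318 × 0.0787 = 0.182.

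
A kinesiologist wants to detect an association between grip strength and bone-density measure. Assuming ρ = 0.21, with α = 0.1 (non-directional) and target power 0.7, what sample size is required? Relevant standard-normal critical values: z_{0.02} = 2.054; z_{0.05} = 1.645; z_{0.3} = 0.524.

Fisher's z: C = ½·ln((1+r)/(1−r)) = ½·ln(1.5316) = 0.2132.
n = ((z_{α/2} + z_β)/C)² + 3.
(1.645 + 0.524) / 0.2132 = 2.169 / 0.2132 = 10.174.
n = 10.174² + 3 = 103.50 + 3 = 106.5.
Round up.

n = 107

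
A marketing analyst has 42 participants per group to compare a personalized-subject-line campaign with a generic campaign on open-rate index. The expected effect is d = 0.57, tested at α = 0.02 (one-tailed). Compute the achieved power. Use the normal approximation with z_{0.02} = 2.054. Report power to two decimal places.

power ≈ 0.71

For two equal groups, power = Φ(d·√(n/2) − z_{α}).
d·√(n/2) = 0.57 × √(42/2) = 0.57 × 4.583 = 2.612.
z_β = 2.612 − 2.054 = 0.558.
Power = Φ(0.558) = 0.712.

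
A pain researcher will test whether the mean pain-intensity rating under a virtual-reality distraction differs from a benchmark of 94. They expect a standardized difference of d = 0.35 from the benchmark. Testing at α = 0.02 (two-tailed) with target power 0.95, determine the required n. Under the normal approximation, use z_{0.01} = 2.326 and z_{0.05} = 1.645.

For a one-sample test: n = ((z_{α/2} + z_β) / d)².
z_{α/2} + z_β = 2.326 + 1.645 = 3.971.
n = (3.971 / 0.35)² = 11.346² = 128.73.
Round up.

n = 129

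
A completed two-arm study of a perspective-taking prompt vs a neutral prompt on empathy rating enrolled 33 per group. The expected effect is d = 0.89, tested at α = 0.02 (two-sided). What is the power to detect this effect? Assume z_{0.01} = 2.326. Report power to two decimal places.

power ≈ 0.90

For two equal groups, power = Φ(d·√(n/2) − z_{α/2}).
d·√(n/2) = 0.89 × √(33/2) = 0.89 × 4.062 = 3.615.
z_β = 3.615 − 2.326 = 1.289.
Power = Φ(1.289) = 0.901.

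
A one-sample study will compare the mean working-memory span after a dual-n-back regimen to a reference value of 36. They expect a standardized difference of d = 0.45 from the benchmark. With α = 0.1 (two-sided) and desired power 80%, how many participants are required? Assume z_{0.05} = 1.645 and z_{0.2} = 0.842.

For a one-sample test: n = ((z_{α/2} + z_β) / d)².
z_{α/2} + z_β = 1.645 + 0.842 = 2.487.
n = (2.487 / 0.45)² = 5.527² = 30.54.
Round up.

n = 31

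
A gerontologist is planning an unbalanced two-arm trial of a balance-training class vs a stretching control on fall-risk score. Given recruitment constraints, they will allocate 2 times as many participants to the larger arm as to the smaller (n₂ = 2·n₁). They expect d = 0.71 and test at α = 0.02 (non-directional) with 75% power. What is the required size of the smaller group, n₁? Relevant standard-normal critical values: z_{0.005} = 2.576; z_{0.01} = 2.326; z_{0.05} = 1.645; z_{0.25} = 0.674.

With allocation ratio k = n₂/n₁ = 2, Var(x̄₁−x̄₂) = σ²(1/n₁ + 1/(k·n₁)) = σ²·(k+1)/(k·n₁).
So n₁ = (1 + 1/k)·((z_{α/2} + z_β)/d)² = 1.500 × (3.000/0.71)².
n₁ = 1.500 × 17.85 = 26.8.
Round up: n₁ = 27, giving n₂ = 2 × 27 = 54.

n₁ = 27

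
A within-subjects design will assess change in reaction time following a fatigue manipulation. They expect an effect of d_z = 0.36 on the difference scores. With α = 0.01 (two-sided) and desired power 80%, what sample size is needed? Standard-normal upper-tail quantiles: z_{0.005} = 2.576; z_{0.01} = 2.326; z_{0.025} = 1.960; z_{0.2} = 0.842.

For a paired (one-sample on differences) test: n = ((z_{α/2} + z_β) / d)².
z_{α/2} + z_β = 2.576 + 0.842 = 3.418.
n = (3.418 / 0.36)² = 9.494² = 90.14.
Round up.

n = 91 pairs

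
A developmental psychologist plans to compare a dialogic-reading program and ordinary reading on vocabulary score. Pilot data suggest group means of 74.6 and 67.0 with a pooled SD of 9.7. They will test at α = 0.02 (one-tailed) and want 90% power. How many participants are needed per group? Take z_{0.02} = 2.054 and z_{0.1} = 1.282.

Cohen's d = |M₁ − M₂| / SD_pooled = |74.6 − 67.0| / 9.7 = 7.6 / 9.7 = 0.784.
For two independent groups with equal n: n = 2·((z_{α} + z_β) / d)².
z_{α} + z_β = 2.054 + 1.282 = 3.336.
n = 2 × (3.336 / 0.784)² = 2 × 4.255² = 2 × 18.11 = 36.2.
Round up to the next whole participant.

n = 37 per group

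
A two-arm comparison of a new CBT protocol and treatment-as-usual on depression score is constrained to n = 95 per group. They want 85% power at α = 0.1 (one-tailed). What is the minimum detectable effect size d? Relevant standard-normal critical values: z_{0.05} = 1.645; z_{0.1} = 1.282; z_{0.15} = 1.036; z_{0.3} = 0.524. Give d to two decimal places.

For two independent groups of n = 95 each: d_min = (z_{α} + z_β)·√(2/n).
z-sum = 1.282 + 1.036 = 2.318.
d_min = 2.318 × √(2/95) = 2.318 × 0.1451 = 0.336.

d_min ≈ 0.34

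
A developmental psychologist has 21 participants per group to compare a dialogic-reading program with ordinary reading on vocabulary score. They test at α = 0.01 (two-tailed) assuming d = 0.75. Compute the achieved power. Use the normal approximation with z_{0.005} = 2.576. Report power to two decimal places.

For two equal groups, power = Φ(d·√(n/2) − z_{α/2}).
d·√(n/2) = 0.75 × √(21/2) = 0.75 × 3.240 = 2.430.
z_β = 2.430 − 2.576 = -0.146.
Power = Φ(-0.146) = 0.442.

power ≈ 0.44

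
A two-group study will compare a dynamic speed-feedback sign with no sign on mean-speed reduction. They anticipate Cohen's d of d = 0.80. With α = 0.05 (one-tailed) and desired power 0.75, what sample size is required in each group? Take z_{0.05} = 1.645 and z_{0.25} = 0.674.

n = 17 per group

For two independent groups with equal n: n = 2·((z_{α} + z_β) / d)².
z_{α} + z_β = 1.645 + 0.674 = 2.319.
n = 2 × (2.319 / 0.80)² = 2 × 2.899² = 2 × 8.40 = 16.8.
Round up to the next whole participant.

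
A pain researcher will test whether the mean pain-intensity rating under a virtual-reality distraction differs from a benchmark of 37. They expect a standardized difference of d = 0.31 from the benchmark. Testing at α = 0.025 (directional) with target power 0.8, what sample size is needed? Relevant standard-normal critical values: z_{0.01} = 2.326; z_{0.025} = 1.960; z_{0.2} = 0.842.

n = 82

For a one-sample test: n = ((z_{α} + z_β) / d)².
z_{α} + z_β = 1.960 + 0.842 = 2.802.
n = (2.802 / 0.31)² = 9.039² = 81.70.
Round up.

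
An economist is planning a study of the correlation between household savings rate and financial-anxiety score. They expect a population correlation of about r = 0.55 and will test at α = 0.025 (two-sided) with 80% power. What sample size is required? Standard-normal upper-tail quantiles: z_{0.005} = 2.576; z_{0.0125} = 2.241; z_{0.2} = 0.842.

n = 28

Fisher's z: C = ½·ln((1+r)/(1−r)) = ½·ln(3.4444) = 0.6184.
n = ((z_{α/2} + z_β)/C)² + 3.
(2.241 + 0.842) / 0.6184 = 3.083 / 0.6184 = 4.985.
n = 4.985² + 3 = 24.85 + 3 = 27.9.
Round up.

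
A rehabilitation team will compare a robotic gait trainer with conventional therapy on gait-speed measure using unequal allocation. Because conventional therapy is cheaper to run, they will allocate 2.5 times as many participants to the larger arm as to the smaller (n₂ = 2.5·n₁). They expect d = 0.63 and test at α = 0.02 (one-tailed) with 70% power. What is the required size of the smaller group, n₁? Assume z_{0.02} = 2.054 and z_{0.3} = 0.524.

With allocation ratio k = n₂/n₁ = 2.5, Var(x̄₁−x̄₂) = σ²(1/n₁ + 1/(k·n₁)) = σ²·(k+1)/(k·n₁).
So n₁ = (1 + 1/k)·((z_{α} + z_β)/d)² = 1.400 × (2.578/0.63)².
n₁ = 1.400 × 16.74 = 23.4.
Round up: n₁ = 24, giving n₂ = 2.5 × 24 = 60.

n₁ = 24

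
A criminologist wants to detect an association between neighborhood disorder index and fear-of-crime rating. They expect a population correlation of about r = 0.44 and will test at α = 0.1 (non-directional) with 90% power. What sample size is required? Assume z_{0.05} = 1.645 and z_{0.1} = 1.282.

Fisher's z: C = ½·ln((1+r)/(1−r)) = ½·ln(2.5714) = 0.4722.
n = ((z_{α/2} + z_β)/C)² + 3.
(1.645 + 1.282) / 0.4722 = 2.927 / 0.4722 = 6.199.
n = 6.199² + 3 = 38.42 + 3 = 41.4.
Round up.

n = 42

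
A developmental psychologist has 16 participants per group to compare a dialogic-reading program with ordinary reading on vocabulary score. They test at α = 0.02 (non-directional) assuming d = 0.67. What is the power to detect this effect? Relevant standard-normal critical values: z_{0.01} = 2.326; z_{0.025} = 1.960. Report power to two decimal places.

power ≈ 0.33

For two equal groups, power = Φ(d·√(n/2) − z_{α/2}).
d·√(n/2) = 0.67 × √(16/2) = 0.67 × 2.828 = 1.895.
z_β = 1.895 − 2.326 = -0.431.
Power = Φ(-0.431) = 0.333.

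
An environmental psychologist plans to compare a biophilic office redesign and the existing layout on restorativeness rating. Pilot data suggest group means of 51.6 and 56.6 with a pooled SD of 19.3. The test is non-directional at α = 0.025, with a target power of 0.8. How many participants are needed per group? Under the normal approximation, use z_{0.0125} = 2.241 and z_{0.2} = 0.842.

n = 284 per group

Cohen's d = |M₁ − M₂| / SD_pooled = |51.6 − 56.6| / 19.3 = 5.0 / 19.3 = 0.259.
For two independent groups with equal n: n = 2·((z_{α/2} + z_β) / d)².
z_{α/2} + z_β = 2.241 + 0.842 = 3.083.
n = 2 × (3.083 / 0.259)² = 2 × 11.903² = 2 × 141.69 = 283.4.
Round up to the next whole participant.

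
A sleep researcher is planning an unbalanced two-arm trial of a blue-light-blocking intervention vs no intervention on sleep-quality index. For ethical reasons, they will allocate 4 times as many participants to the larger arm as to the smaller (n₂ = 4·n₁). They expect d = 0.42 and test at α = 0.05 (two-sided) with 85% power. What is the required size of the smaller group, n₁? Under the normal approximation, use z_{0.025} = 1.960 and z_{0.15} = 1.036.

n₁ = 64

With allocation ratio k = n₂/n₁ = 4, Var(x̄₁−x̄₂) = σ²(1/n₁ + 1/(k·n₁)) = σ²·(k+1)/(k·n₁).
So n₁ = (1 + 1/k)·((z_{α/2} + z_β)/d)² = 1.250 × (2.996/0.42)².
n₁ = 1.250 × 50.88 = 63.6.
Round up: n₁ = 64, giving n₂ = 4 × 64 = 256.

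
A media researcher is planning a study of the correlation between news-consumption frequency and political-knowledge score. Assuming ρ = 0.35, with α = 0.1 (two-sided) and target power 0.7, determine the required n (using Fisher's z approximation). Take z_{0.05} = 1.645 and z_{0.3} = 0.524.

Fisher's z: C = ½·ln((1+r)/(1−r)) = ½·ln(2.0769) = 0.3654.
n = ((z_{α/2} + z_β)/C)² + 3.
(1.645 + 0.524) / 0.3654 = 2.169 / 0.3654 = 5.936.
n = 5.936² + 3 = 35.24 + 3 = 38.2.
Round up.

n = 39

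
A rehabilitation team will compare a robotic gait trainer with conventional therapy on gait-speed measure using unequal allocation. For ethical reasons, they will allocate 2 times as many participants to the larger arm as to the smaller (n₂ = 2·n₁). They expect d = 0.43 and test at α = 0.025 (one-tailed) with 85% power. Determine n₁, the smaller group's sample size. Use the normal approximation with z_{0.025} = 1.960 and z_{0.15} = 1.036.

With allocation ratio k = n₂/n₁ = 2, Var(x̄₁−x̄₂) = σ²(1/n₁ + 1/(k·n₁)) = σ²·(k+1)/(k·n₁).
So n₁ = (1 + 1/k)·((z_{α} + z_β)/d)² = 1.500 × (2.996/0.43)².
n₁ = 1.500 × 48.55 = 72.8.
Round up: n₁ = 73, giving n₂ = 2 × 73 = 146.

n₁ = 73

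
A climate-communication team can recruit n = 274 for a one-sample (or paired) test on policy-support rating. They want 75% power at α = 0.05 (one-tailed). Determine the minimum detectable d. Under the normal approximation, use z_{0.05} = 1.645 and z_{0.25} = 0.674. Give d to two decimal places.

d_min ≈ 0.14

For a single sample (or paired design) of n = 274: d_min = (z_{α} + z_β)/√n.
z-sum = 1.645 + 0.674 = 2.319.
d_min = 2.319 / √274 = 2.319 / 16.553 = 0.140.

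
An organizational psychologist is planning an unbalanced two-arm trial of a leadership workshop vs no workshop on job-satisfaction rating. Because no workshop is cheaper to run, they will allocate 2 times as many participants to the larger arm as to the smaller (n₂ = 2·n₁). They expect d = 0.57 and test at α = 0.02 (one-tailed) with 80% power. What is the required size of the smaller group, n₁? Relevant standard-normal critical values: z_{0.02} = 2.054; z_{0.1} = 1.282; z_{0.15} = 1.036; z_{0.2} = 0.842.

n₁ = 39

With allocation ratio k = n₂/n₁ = 2, Var(x̄₁−x̄₂) = σ²(1/n₁ + 1/(k·n₁)) = σ²·(k+1)/(k·n₁).
So n₁ = (1 + 1/k)·((z_{α} + z_β)/d)² = 1.500 × (2.896/0.57)².
n₁ = 1.500 × 25.81 = 38.7.
Round up: n₁ = 39, giving n₂ = 2 × 39 = 78.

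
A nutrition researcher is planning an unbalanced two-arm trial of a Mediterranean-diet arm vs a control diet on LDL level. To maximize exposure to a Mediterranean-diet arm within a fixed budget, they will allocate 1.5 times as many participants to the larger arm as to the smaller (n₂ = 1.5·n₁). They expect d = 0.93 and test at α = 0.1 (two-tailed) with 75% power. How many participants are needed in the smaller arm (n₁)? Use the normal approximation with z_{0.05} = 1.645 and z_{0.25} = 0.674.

n₁ = 11

With allocation ratio k = n₂/n₁ = 1.5, Var(x̄₁−x̄₂) = σ²(1/n₁ + 1/(k·n₁)) = σ²·(k+1)/(k·n₁).
So n₁ = (1 + 1/k)·((z_{α/2} + z_β)/d)² = 1.667 × (2.319/0.93)².
n₁ = 1.667 × 6.22 = 10.4.
Round up: n₁ = 11, giving n₂ = ⌈1.5 × 11⌉ = ⌈16.5⌉ = 17.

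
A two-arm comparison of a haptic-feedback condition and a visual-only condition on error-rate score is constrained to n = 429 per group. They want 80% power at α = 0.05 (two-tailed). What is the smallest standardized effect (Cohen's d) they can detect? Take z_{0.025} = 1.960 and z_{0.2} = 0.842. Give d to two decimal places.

For two independent groups of n = 429 each: d_min = (z_{α/2} + z_β)·√(2/n).
z-sum = 1.960 + 0.842 = 2.802.
d_min = 2.802 × √(2/429) = 2.802 × 0.0683 = 0.191.

d_min ≈ 0.19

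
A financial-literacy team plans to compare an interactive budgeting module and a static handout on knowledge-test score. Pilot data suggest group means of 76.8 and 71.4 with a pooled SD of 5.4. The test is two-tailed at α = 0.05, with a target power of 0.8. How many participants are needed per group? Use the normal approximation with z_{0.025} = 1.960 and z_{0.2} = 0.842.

Cohen's d = |M₁ − M₂| / SD_pooled = |76.8 − 71.4| / 5.4 = 5.4 / 5.4 = 1.000.
For two independent groups with equal n: n = 2·((z_{α/2} + z_β) / d)².
z_{α/2} + z_β = 1.960 + 0.842 = 2.802.
n = 2 × (2.802 / 1.000)² = 2 × 2.802² = 2 × 7.85 = 15.7.
Round up to the next whole participant.

n = 16 per group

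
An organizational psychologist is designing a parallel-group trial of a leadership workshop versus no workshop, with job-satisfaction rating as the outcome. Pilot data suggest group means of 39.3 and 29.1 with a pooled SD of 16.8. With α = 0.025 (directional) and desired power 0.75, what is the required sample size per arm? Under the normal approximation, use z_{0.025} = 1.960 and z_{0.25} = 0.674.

n = 38 per group

Cohen's d = |M₁ − M₂| / SD_pooled = |39.3 − 29.1| / 16.8 = 10.2 / 16.8 = 0.607.
For two independent groups with equal n: n = 2·((z_{α} + z_β) / d)².
z_{α} + z_β = 1.960 + 0.674 = 2.634.
n = 2 × (2.634 / 0.607)² = 2 × 4.339² = 2 × 18.83 = 37.7.
Round up to the next whole participant.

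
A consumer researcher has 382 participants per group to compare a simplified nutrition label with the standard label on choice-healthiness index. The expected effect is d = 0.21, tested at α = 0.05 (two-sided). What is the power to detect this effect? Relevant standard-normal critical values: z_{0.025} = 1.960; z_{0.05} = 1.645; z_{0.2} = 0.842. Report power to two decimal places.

For two equal groups, power = Φ(d·√(n/2) − z_{α/2}).
d·√(n/2) = 0.21 × √(382/2) = 0.21 × 13.820 = 2.902.
z_β = 2.902 − 1.960 = 0.942.
Power = Φ(0.942) = 0.827.

power ≈ 0.83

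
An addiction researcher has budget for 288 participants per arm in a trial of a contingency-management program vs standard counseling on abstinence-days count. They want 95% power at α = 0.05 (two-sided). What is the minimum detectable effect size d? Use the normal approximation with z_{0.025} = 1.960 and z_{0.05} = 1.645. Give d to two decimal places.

For two independent groups of n = 288 each: d_min = (z_{α/2} + z_β)·√(2/n).
z-sum = 1.960 + 1.645 = 3.605.
d_min = 3.605 × √(2/288) = 3.605 × 0.0833 = 0.300.

d_min ≈ 0.30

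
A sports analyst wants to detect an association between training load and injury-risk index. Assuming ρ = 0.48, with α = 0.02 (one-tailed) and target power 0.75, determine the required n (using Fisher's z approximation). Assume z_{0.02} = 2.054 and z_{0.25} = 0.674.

n = 31

Fisher's z: C = ½·ln((1+r)/(1−r)) = ½·ln(2.8462) = 0.5230.
n = ((z_{α} + z_β)/C)² + 3.
(2.054 + 0.674) / 0.5230 = 2.728 / 0.5230 = 5.216.
n = 5.216² + 3 = 27.21 + 3 = 30.2.
Round up.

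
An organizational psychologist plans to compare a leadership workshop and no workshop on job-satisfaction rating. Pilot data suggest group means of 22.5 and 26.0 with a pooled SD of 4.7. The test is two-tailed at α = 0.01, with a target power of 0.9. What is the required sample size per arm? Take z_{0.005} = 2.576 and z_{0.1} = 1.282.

n = 54 per group

Cohen's d = |M₁ − M₂| / SD_pooled = |22.5 − 26.0| / 4.7 = 3.5 / 4.7 = 0.745.
For two independent groups with equal n: n = 2·((z_{α/2} + z_β) / d)².
z_{α/2} + z_β = 2.576 + 1.282 = 3.858.
n = 2 × (3.858 / 0.745)² = 2 × 5.179² = 2 × 26.82 = 53.6.
Round up to the next whole participant.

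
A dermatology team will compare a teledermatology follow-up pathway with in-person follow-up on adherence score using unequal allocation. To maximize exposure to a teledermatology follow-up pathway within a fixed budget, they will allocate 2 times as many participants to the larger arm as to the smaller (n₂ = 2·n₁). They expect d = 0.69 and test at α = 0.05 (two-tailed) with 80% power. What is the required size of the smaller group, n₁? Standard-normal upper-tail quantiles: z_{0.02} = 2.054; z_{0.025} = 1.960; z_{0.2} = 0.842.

n₁ = 25

With allocation ratio k = n₂/n₁ = 2, Var(x̄₁−x̄₂) = σ²(1/n₁ + 1/(k·n₁)) = σ²·(k+1)/(k·n₁).
So n₁ = (1 + 1/k)·((z_{α/2} + z_β)/d)² = 1.500 × (2.802/0.69)².
n₁ = 1.500 × 16.49 = 24.7.
Round up: n₁ = 25, giving n₂ = 2 × 25 = 50.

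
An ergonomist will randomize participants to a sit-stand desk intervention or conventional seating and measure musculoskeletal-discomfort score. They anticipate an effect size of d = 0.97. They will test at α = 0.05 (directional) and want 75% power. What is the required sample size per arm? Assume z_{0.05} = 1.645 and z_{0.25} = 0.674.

n = 12 per group

For two independent groups with equal n: n = 2·((z_{α} + z_β) / d)².
z_{α} + z_β = 1.645 + 0.674 = 2.319.
n = 2 × (2.319 / 0.97)² = 2 × 2.391² = 2 × 5.72 = 11.4.
Round up to the next whole participant.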